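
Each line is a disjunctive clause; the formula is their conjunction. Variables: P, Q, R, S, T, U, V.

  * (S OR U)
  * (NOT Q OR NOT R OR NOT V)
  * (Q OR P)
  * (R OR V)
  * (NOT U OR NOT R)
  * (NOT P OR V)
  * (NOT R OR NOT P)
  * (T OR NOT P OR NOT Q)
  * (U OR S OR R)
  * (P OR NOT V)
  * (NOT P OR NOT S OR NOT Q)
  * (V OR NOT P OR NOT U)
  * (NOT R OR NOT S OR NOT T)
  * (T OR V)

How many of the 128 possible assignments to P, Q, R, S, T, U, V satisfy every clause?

The models are:
  P=1 Q=0 R=0 S=0 T=0 U=1 V=1
  P=1 Q=0 R=0 S=0 T=1 U=1 V=1
  P=1 Q=0 R=0 S=1 T=0 U=0 V=1
  P=1 Q=0 R=0 S=1 T=0 U=1 V=1
  P=1 Q=0 R=0 S=1 T=1 U=0 V=1
  P=1 Q=0 R=0 S=1 T=1 U=1 V=1
  P=1 Q=1 R=0 S=0 T=1 U=1 V=1
Count: 7.

7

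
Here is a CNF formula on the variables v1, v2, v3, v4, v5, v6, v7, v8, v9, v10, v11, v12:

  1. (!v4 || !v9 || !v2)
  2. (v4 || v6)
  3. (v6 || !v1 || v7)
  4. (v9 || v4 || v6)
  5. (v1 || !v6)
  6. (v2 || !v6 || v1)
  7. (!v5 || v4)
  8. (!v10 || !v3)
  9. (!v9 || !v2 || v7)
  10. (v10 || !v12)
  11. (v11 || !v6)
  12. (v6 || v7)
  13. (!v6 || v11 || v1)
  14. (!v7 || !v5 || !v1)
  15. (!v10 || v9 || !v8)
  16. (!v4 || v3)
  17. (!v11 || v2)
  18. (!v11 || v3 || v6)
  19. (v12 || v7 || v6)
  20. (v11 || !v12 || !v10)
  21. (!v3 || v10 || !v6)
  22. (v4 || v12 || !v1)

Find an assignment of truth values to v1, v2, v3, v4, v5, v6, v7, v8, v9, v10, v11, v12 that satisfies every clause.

v1=F, v2=T, v3=T, v4=T, v5=T, v6=F, v7=T, v8=F, v9=F, v10=F, v11=F, v12=F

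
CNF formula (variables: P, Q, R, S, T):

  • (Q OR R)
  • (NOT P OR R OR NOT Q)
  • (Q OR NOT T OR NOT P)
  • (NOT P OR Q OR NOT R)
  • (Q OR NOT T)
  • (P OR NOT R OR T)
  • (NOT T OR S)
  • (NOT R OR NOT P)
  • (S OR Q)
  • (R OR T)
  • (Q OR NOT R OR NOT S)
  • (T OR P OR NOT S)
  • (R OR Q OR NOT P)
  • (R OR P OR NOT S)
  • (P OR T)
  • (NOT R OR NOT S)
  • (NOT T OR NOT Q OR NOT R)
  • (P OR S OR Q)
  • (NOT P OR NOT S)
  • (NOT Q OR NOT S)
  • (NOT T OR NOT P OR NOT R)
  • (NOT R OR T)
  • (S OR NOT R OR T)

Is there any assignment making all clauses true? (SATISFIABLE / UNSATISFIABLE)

UNSATISFIABLE

R = True:
  propagation gives P=False, T=True, Q=True; an empty clause results — contradiction.
R = False:
  propagation gives Q=True, P=False, T=True, S=True; an empty clause results — contradiction.
Every branch closes, so no satisfying assignment exists.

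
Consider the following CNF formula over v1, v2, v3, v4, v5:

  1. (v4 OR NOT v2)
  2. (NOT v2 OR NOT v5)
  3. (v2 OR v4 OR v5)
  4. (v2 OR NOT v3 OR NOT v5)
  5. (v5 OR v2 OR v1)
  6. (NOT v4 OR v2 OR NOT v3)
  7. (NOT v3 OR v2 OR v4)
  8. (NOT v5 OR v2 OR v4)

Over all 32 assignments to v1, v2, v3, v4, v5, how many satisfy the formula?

The models are:
  v1=F v2=F v3=F v4=T v5=T
  v1=F v2=T v3=F v4=T v5=F
  v1=F v2=T v3=T v4=T v5=F
  v1=T v2=F v3=F v4=T v5=F
  v1=T v2=F v3=F v4=T v5=T
  v1=T v2=T v3=F v4=T v5=F
  v1=T v2=T v3=T v4=T v5=F
That's 7 in total.

7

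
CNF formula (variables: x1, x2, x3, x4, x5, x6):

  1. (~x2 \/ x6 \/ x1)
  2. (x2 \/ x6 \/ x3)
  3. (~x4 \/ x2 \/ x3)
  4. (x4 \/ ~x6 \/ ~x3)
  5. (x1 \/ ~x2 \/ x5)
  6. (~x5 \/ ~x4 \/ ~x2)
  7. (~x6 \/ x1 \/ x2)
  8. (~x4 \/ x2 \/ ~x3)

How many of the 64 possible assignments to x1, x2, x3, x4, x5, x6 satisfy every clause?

17

Case analysis on x2 and x3:
  x2=1, x3=1: remaining (x1,x4,x5,x6) ∈ {(1,0,0,0); (1,0,1,0); (1,1,0,0); (1,1,0,1)} — 4.
  x2=1, x3=0: 7 of the 16 assignments to (x1,x4,x5,x6) work.
  x2=0, x3=1: remaining (x1,x4,x5,x6) ∈ {(0,0,0,0); (0,0,1,0); (1,0,0,0); (1,0,1,0)} — 4.
  x2=0, x3=0: remaining (x1,x4,x5,x6) ∈ {(1,0,0,1); (1,0,1,1)} — 2.
Total: 4 + 7 + 4 + 2 = 17.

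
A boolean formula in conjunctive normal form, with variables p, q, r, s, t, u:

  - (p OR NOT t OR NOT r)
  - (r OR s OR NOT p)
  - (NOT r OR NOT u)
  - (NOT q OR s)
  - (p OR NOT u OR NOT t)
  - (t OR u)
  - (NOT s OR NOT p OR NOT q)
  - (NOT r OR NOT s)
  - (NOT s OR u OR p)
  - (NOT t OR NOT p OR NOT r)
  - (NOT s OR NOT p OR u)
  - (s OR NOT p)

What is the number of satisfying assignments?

Satisfying assignments:
  p=0 q=0 r=0 s=0 t=0 u=1
  p=0 q=0 r=0 s=0 t=1 u=0
  p=0 q=0 r=0 s=1 t=0 u=1
  p=0 q=1 r=0 s=1 t=0 u=1
  p=1 q=0 r=0 s=1 t=0 u=1
  p=1 q=0 r=0 s=1 t=1 u=1
That's 6 in total.

6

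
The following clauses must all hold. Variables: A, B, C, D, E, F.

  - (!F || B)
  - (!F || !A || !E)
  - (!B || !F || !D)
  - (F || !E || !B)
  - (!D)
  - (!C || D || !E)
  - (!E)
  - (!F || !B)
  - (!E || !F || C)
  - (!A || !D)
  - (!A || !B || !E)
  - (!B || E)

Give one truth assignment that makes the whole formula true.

A = True  B = False  C = True  D = False  E = False  F = False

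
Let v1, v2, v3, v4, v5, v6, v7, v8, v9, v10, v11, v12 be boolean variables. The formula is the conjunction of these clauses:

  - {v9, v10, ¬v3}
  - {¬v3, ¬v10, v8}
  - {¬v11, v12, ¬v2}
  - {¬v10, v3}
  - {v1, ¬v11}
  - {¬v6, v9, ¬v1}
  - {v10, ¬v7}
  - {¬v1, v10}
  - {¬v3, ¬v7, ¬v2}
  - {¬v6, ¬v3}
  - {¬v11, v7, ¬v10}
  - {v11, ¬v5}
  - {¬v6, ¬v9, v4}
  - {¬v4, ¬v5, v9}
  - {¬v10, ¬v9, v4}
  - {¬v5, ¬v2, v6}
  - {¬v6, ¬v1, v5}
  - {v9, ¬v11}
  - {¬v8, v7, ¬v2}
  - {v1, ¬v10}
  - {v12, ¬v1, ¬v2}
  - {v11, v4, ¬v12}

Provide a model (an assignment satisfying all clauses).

Pure literal: v2 appears only negated; assign v2 = False.
Try v1 = False.
  then v11 is forced to False.
  then v5 is forced to False.
  then v10 is forced to False.
  then v7 is forced to False.
Try v3 = False.
Set v4 = True and propagate.
v6, v8, v9, v12 are now unconstrained; take v6 = True, v8 = False, v9 = True, v12 = False.
Check each clause:
  1. {v10, ¬v3, v9} — v9 is true.
  2. {¬v10, ¬v3, v8} — ¬v3 is true.
  3. {¬v11, v12, ¬v2} — ¬v11 is true.
  4. {¬v10, v3} — ¬v10 is true.
  5. {¬v11, v1} — ¬v11 is true.
  6. {¬v1, v9, ¬v6} — v9 is true.
  7. {v10, ¬v7} — ¬v7 is true.
  8. {v10, ¬v1} — ¬v1 is true.
  9. {¬v2, ¬v7, ¬v3} — ¬v7 is true.
  10. {¬v3, ¬v6} — ¬v3 is true.
  11. {¬v10, v7, ¬v11} — ¬v11 is true.
  12. {v11, ¬v5} — ¬v5 is true.
  13. {¬v6, v4, ¬v9} — v4 is true.
  14. {¬v4, v9, ¬v5} — v9 is true.
  15. {¬v10, ¬v9, v4} — v4 is true.
  16. {¬v2, ¬v5, v6} — ¬v5 is true.
  17. {v5, ¬v1, ¬v6} — ¬v1 is true.
  18. {¬v11, v9} — v9 is true.
  19. {¬v2, v7, ¬v8} — ¬v8 is true.
  20. {v1, ¬v10} — ¬v10 is true.
  21. {v12, ¬v2, ¬v1} — ¬v2 is true.
  22. {v4, v11, ¬v12} — v4 is true.

v1=False  v2=False  v3=False  v4=True  v5=False  v6=True  v7=False  v8=False  v9=True  v10=False  v11=False  v12=False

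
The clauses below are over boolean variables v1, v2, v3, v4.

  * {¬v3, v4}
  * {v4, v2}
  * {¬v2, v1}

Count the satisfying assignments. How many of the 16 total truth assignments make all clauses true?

7

The models are:
  v1=F v2=F v3=F v4=T
  v1=F v2=F v3=T v4=T
  v1=T v2=F v3=F v4=T
  v1=T v2=F v3=T v4=T
  v1=T v2=T v3=F v4=F
  v1=T v2=T v3=F v4=T
  v1=T v2=T v3=T v4=T
Count: 7.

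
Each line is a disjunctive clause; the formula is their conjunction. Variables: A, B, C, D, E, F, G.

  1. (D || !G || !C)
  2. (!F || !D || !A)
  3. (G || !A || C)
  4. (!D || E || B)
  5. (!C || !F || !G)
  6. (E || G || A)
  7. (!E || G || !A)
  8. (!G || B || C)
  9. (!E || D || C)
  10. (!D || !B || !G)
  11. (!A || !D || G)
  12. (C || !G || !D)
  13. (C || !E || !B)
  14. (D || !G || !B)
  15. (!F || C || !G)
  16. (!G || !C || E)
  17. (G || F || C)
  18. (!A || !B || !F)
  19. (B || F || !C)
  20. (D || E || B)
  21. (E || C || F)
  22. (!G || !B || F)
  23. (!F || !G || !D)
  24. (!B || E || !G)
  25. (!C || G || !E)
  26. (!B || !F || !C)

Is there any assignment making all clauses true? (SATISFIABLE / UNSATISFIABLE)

Set A = True and propagate.
Branch on B: take B = True.
  then F is forced to False.
  then G is forced to False.
  then C is forced to True.
  then E is forced to False.
  then D is forced to False.
So A=True  B=True  C=True  D=False  E=False  F=False  G=False is a satisfying assignment.

SATISFIABLE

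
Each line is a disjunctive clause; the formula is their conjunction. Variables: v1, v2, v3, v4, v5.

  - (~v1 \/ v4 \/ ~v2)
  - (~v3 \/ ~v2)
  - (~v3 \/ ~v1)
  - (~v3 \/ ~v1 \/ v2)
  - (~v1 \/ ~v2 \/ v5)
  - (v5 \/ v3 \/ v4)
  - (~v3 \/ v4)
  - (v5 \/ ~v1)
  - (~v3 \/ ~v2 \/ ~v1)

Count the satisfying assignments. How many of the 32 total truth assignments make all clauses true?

Split on v1, then v3.
  v1=T, v3=T: a clause becomes empty — 0.
  v1=T, v3=F: remaining (v2,v4,v5) ∈ {(F,F,T); (F,T,T); (T,T,T)} — 3.
  v1=F, v3=T: remaining (v2,v4,v5) ∈ {(F,T,F); (F,T,T)} — 2.
  v1=F, v3=F: v2 free; 3 ways for (v4,v5) × 2^1 = 6.
Total: 0 + 3 + 2 + 6 = 11.

11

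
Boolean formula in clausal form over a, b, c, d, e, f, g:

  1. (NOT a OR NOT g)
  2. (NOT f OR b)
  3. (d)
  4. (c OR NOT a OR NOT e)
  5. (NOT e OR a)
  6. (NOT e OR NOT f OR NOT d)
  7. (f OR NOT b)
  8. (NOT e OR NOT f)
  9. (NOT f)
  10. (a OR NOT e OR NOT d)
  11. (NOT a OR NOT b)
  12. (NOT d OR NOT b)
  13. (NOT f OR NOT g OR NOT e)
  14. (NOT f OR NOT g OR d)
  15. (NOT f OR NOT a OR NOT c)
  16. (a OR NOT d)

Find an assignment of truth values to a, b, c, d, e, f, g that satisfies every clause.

a=True  b=False  c=True  d=True  e=True  f=False  g=False

(d) is a unit clause, so d = True.
The clause (NOT f) is unit: f must be False.
The clause (NOT b) is unit: b must be False.
(a) is a unit clause, so a = True.
The clause (NOT g) is unit: g must be False.
c occurs only positively in the remaining clauses — set c = True.
e is now unconstrained; take e = True.
Check each clause:
  1. (NOT g OR NOT a) — NOT g is true.
  2. (NOT f OR b) — NOT f is true.
  3. (d) — d is true.
  4. (NOT a OR NOT e OR c) — c is true.
  5. (NOT e OR a) — a is true.
  6. (NOT e OR NOT d OR NOT f) — NOT f is true.
  7. (f OR NOT b) — NOT b is true.
  8. (NOT e OR NOT f) — NOT f is true.
  9. (NOT f) — NOT f is true.
  10. (NOT d OR NOT e OR a) — a is true.
  11. (NOT a OR NOT b) — NOT b is true.
  12. (NOT b OR NOT d) — NOT b is true.
  13. (NOT f OR NOT g OR NOT e) — NOT g is true.
  14. (NOT g OR NOT f OR d) — NOT g is true.
  15. (NOT f OR NOT a OR NOT c) — NOT f is true.
  16. (NOT d OR a) — a is true.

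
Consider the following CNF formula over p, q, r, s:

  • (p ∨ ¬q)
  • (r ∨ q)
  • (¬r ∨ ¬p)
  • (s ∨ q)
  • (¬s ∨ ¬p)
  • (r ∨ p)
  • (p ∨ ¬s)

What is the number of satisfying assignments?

The models are:
  p=1 q=1 r=0 s=0
That's 1 in total.

1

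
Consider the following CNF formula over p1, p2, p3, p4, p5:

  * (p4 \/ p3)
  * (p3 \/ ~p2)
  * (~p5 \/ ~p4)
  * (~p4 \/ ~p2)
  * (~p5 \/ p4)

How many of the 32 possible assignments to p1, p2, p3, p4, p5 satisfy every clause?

Case analysis on p4 and p2:
  p4=1, p2=1: a clause becomes empty — 0.
  p4=1, p2=0: remaining (p1,p3,p5) ∈ {(0,0,0); (0,1,0); (1,0,0); (1,1,0)} — 4.
  p4=0, p2=1: remaining (p1,p3,p5) ∈ {(0,1,0); (1,1,0)} — 2.
  p4=0, p2=0: remaining (p1,p3,p5) ∈ {(0,1,0); (1,1,0)} — 2.
Total: 0 + 4 + 2 + 2 = 8.

8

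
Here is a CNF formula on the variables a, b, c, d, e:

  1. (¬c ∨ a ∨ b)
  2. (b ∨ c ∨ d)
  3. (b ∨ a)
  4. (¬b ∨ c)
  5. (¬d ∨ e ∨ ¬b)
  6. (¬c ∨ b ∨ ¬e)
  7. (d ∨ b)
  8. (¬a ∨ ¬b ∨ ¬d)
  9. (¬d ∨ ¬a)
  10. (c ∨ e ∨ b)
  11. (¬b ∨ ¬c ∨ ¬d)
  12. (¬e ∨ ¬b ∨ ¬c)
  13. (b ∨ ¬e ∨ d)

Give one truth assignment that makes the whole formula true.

Branch on a: take a = False.
  then b is forced to True.
  then c is forced to True.
  then d is forced to False.
  then e is forced to False.
Check each clause:
  1. (a ∨ b ∨ ¬c) — b is true.
  2. (b ∨ c ∨ d) — b is true.
  3. (b ∨ a) — b is true.
  4. (c ∨ ¬b) — c is true.
  5. (¬d ∨ e ∨ ¬b) — ¬d is true.
  6. (b ∨ ¬e ∨ ¬c) — b is true.
  7. (b ∨ d) — b is true.
  8. (¬b ∨ ¬a ∨ ¬d) — ¬d is true.
  9. (¬d ∨ ¬a) — ¬d is true.
  10. (e ∨ b ∨ c) — b is true.
  11. (¬c ∨ ¬b ∨ ¬d) — ¬d is true.
  12. (¬b ∨ ¬e ∨ ¬c) — ¬e is true.
  13. (d ∨ b ∨ ¬e) — b is true.

a = False, b = True, c = True, d = False, e = False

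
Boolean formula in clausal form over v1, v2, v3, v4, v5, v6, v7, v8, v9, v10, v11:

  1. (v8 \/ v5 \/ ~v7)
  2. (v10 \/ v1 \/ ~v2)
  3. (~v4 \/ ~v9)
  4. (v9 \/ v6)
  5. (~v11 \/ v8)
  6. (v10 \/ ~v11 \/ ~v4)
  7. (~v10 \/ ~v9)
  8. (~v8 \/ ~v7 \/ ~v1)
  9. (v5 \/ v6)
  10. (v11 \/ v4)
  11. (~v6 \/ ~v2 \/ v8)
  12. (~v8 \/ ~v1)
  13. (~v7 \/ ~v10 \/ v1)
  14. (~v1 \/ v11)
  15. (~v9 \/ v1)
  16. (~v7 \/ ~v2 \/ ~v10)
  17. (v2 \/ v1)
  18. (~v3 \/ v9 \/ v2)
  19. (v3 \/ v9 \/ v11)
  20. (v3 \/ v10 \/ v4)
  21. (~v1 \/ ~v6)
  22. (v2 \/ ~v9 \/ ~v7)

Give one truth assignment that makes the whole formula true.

v1=0, v2=1, v3=0, v4=0, v5=0, v6=1, v7=0, v8=1, v9=0, v10=1, v11=1

Check each clause:
  1. (~v7 \/ v5 \/ v8) — v8 is true.
  2. (v1 \/ ~v2 \/ v10) — v10 is true.
  3. (~v4 \/ ~v9) — ~v4 is true.
  4. (v6 \/ v9) — v6 is true.
  5. (~v11 \/ v8) — v8 is true.
  6. (~v4 \/ ~v11 \/ v10) — v10 is true.
  7. (~v10 \/ ~v9) — ~v9 is true.
  8. (~v1 \/ ~v8 \/ ~v7) — ~v7 is true.
  9. (v5 \/ v6) — v6 is true.
  10. (v4 \/ v11) — v11 is true.
  11. (~v2 \/ ~v6 \/ v8) — v8 is true.
  12. (~v1 \/ ~v8) — ~v1 is true.
  13. (~v10 \/ ~v7 \/ v1) — ~v7 is true.
  14. (v11 \/ ~v1) — v11 is true.
  15. (~v9 \/ v1) — ~v9 is true.
  16. (~v2 \/ ~v7 \/ ~v10) — ~v7 is true.
  17. (v1 \/ v2) — v2 is true.
  18. (v2 \/ v9 \/ ~v3) — v2 is true.
  19. (v9 \/ v3 \/ v11) — v11 is true.
  20. (v4 \/ v3 \/ v10) — v10 is true.
  21. (~v1 \/ ~v6) — ~v1 is true.
  22. (~v9 \/ ~v7 \/ v2) — ~v7 is true.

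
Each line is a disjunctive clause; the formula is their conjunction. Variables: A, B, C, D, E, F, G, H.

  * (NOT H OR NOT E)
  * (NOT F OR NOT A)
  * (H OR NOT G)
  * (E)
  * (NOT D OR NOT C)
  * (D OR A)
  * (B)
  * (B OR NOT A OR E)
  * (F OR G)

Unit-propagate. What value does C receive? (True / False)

False

(E) is a unit clause: E = True.
(NOT H OR NOT E) with E = True leaves only NOT H, so H = False.
From (H OR NOT G) and H = False: G = False.
Unit clause (B) sets B = True.
(G OR F): since G = False, the clause reduces to (F). F = True.
From (NOT A OR NOT F) and F = True: A = False.
In (A OR D), A is now false; D must hold, so D = True.
(NOT C OR NOT D): since D = True, the clause reduces to (NOT C). C = False.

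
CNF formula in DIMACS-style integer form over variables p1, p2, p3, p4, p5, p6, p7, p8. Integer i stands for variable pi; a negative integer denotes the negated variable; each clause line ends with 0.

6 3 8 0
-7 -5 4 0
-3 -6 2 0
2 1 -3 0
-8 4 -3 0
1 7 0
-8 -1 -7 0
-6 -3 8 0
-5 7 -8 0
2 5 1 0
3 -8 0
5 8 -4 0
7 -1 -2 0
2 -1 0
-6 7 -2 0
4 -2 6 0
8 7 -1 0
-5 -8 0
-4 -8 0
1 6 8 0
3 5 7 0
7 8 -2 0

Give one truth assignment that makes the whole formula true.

Set p1 = True and propagate.
  then p2 is forced to True.
  then p7 is forced to True.
  then p8 is forced to False.
For the remaining variables, p3 = False, p4 = False, p5 = False, p6 = True works.
Every clause has at least one true literal under this assignment.

p1=True, p2=True, p3=False, p4=False, p5=False, p6=True, p7=True, p8=False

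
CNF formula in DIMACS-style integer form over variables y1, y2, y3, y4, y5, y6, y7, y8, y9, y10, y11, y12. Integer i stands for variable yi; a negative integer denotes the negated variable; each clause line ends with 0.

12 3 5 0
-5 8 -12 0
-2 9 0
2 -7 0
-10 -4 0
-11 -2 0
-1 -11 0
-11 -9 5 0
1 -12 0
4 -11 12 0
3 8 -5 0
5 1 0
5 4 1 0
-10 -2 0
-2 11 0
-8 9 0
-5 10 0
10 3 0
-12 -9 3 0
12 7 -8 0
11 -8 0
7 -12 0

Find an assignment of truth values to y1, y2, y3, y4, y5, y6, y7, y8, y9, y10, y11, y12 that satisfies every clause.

Pure literal: y3 appears only positively; assign y3 = True.
Set y1 = True and propagate.
  then y11 is forced to False.
  then y2 is forced to False.
  then y7 is forced to False.
  then y8 is forced to False.
  then y12 is forced to False.
Try y4 = False.
The remaining clauses are satisfied by y5 = True, y6 = True, y9 = True, y10 = True.
Every clause has at least one true literal under this assignment.
Check each clause:
  1. (y3 | y12 | y5) — y3 is true.
  2. (~y12 | y8 | ~y5) — ~y12 is true.
  3. (~y2 | y9) — y9 is true.
  4. (y2 | ~y7) — ~y7 is true.
  5. (~y10 | ~y4) — ~y4 is true.
  6. (~y2 | ~y11) — ~y11 is true.
  7. (~y11 | ~y1) — ~y11 is true.
  8. (y5 | ~y11 | ~y9) — ~y11 is true.
  9. (~y12 | y1) — y1 is true.
  10. (y4 | y12 | ~y11) — ~y11 is true.
  11. (y8 | y3 | ~y5) — y3 is true.
  12. (y5 | y1) — y1 is true.
  13. (y1 | y5 | y4) — y1 is true.
  14. (~y10 | ~y2) — ~y2 is true.
  15. (~y2 | y11) — ~y2 is true.
  16. (y9 | ~y8) — ~y8 is true.
  17. (y10 | ~y5) — y10 is true.
  18. (y3 | y10) — y10 is true.
  19. (~y9 | ~y12 | y3) — y3 is true.
  20. (~y8 | y7 | y12) — ~y8 is true.
  21. (y11 | ~y8) — ~y8 is true.
  22. (y7 | ~y12) — ~y12 is true.

y1 = T, y2 = F, y3 = T, y4 = F, y5 = T, y6 = T, y7 = F, y8 = F, y9 = T, y10 = T, y11 = F, y12 = F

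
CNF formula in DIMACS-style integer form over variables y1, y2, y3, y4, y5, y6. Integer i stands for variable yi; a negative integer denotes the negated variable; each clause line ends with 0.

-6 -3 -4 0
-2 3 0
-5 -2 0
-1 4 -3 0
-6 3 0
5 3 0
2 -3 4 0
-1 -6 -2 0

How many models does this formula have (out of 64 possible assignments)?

Case analysis on y3 and y2:
  y3=T, y2=T: remaining (y1,y4,y5,y6) ∈ {(F,F,F,F); (F,F,F,T); (F,T,F,F); (T,T,F,F)} — 4.
  y3=T, y2=F: remaining (y1,y4,y5,y6) ∈ {(F,T,F,F); (F,T,T,F); (T,T,F,F); (T,T,T,F)} — 4.
  y3=F, y2=T: a clause becomes empty — 0.
  y3=F, y2=F: remaining (y1,y4,y5,y6) ∈ {(F,F,T,F); (F,T,T,F); (T,F,T,F); (T,T,T,F)} — 4.
Total: 4 + 4 + 0 + 4 = 12.

12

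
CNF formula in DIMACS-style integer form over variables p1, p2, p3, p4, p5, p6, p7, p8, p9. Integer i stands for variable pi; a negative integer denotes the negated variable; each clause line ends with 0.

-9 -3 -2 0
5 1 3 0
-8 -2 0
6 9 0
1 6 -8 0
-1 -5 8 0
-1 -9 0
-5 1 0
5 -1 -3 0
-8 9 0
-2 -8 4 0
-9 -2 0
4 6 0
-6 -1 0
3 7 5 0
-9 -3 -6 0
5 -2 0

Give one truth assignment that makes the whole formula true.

p1 = F  p2 = F  p3 = T  p4 = F  p5 = F  p6 = T  p7 = F  p8 = F  p9 = F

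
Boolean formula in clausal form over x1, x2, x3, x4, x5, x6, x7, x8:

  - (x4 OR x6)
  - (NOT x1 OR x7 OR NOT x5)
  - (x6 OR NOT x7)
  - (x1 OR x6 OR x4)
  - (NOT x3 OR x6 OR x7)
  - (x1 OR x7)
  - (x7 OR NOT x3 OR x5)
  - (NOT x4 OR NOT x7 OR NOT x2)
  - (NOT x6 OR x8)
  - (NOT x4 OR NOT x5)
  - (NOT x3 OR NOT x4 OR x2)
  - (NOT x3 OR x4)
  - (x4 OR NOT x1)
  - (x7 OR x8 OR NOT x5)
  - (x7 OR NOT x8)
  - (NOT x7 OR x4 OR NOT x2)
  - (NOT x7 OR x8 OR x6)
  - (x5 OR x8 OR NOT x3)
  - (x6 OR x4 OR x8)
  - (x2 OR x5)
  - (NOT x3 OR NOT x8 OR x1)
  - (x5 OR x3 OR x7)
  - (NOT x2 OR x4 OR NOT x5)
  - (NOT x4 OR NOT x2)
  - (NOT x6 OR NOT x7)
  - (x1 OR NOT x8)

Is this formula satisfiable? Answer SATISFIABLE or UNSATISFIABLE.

x7 = True:
  propagation gives x6=True; an empty clause results — contradiction.
x7 = False:
  propagation gives x1=True, x5=False, x3=False; an empty clause results — contradiction.
Every branch closes, so no satisfying assignment exists.

UNSATISFIABLE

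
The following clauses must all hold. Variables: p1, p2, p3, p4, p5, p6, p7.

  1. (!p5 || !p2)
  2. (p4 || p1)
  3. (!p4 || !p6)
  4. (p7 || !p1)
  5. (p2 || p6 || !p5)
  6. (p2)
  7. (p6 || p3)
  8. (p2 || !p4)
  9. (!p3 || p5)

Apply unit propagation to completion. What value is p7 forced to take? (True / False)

(p2) is a unit clause: p2 = True.
From (!p5 || !p2) and p2 = True: p5 = False.
(p5 || !p3) with p5 = False leaves only !p3, so p3 = False.
(p3 || p6) with p3 = False leaves only p6, so p6 = True.
In (!p4 || !p6), !p6 is now false; !p4 must hold, so p4 = False.
From (p1 || p4) and p4 = False: p1 = True.
From (!p1 || p7) and p1 = True: p7 = True.

True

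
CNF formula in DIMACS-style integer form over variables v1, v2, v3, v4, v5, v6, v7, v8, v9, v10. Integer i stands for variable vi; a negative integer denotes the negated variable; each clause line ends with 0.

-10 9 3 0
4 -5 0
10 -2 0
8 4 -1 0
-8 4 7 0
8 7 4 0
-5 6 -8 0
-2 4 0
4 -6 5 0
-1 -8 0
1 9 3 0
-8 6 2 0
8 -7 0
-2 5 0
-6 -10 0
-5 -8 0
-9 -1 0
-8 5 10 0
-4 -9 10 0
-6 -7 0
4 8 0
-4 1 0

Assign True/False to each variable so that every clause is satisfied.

Try v1 = True.
  then v8 is forced to False.
  then v4 is forced to True.
  then v7 is forced to False.
  then v9 is forced to False.
Set v2 = False and propagate.
Set v3 = False and propagate.
  then v10 is forced to False.
v5, v6 are now unconstrained; take v5 = False, v6 = True.
Every clause has at least one true literal under this assignment.

v1 = True, v2 = False, v3 = False, v4 = True, v5 = False, v6 = True, v7 = False, v8 = False, v9 = False, v10 = False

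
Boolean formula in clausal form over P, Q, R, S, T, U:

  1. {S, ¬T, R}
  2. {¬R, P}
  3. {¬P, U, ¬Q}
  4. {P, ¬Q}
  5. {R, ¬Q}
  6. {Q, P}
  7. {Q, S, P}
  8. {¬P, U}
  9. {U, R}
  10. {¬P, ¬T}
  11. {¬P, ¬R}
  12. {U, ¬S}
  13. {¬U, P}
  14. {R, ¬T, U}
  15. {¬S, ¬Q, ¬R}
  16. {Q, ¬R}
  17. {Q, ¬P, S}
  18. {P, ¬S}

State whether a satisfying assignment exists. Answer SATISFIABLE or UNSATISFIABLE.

SATISFIABLE

T occurs only negated in the remaining clauses — set T = False.
Branch on P: take P = True.
  then U is forced to True.
  then R is forced to False.
  then Q is forced to False.
  then S is forced to True.
Every clause has at least one true literal under this assignment.
So P=T, Q=F, R=F, S=T, T=F, U=T is a satisfying assignment.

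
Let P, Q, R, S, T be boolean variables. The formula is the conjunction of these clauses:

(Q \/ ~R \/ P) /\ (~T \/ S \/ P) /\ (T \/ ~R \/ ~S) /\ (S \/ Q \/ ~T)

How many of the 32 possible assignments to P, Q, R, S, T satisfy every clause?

Split on S, then T.
  S=1, T=1: 7 of the 8 assignments to (P,Q,R) work.
  S=1, T=0: remaining (P,Q,R) ∈ {(0,0,0); (0,1,0); (1,0,0); (1,1,0)} — 4.
  S=0, T=1: remaining (P,Q,R) ∈ {(1,1,0); (1,1,1)} — 2.
  S=0, T=0: 7 of the 8 assignments to (P,Q,R) work.
Total: 7 + 4 + 2 + 7 = 20.

20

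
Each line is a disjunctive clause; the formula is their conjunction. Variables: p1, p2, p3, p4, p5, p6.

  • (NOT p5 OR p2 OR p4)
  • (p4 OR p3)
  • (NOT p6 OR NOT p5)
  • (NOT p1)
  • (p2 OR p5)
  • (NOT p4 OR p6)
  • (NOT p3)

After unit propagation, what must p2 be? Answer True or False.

Unit clause (NOT p1) sets p1 = False.
(NOT p3) stands alone — p3 = False.
(p4 OR p3) with p3 = False leaves only p4, so p4 = True.
In (p6 OR NOT p4), NOT p4 is now false; p6 must hold, so p6 = True.
In (NOT p5 OR NOT p6), NOT p6 is now false; NOT p5 must hold, so p5 = False.
(p2 OR p5) with p5 = False leaves only p2, so p2 = True.

True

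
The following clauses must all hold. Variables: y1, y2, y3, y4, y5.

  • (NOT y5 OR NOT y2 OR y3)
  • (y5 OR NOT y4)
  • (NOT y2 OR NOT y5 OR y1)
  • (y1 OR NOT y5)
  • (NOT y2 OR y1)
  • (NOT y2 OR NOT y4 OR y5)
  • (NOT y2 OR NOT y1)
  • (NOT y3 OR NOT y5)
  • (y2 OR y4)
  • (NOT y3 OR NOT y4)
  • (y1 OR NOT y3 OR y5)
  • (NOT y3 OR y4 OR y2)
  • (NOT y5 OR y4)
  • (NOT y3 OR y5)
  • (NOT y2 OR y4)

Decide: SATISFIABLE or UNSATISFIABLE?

Try y1 = True.
  then y2 is forced to False.
  then y4 is forced to True.
  then y5 is forced to True.
  then y3 is forced to False.
So y1=True, y2=False, y3=False, y4=True, y5=True is a satisfying assignment.

SATISFIABLE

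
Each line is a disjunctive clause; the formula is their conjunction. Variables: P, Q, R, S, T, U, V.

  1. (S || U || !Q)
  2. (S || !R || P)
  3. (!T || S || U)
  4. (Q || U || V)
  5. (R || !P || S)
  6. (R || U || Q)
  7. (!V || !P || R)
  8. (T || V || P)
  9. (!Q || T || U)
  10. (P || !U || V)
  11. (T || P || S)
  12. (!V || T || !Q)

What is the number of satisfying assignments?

38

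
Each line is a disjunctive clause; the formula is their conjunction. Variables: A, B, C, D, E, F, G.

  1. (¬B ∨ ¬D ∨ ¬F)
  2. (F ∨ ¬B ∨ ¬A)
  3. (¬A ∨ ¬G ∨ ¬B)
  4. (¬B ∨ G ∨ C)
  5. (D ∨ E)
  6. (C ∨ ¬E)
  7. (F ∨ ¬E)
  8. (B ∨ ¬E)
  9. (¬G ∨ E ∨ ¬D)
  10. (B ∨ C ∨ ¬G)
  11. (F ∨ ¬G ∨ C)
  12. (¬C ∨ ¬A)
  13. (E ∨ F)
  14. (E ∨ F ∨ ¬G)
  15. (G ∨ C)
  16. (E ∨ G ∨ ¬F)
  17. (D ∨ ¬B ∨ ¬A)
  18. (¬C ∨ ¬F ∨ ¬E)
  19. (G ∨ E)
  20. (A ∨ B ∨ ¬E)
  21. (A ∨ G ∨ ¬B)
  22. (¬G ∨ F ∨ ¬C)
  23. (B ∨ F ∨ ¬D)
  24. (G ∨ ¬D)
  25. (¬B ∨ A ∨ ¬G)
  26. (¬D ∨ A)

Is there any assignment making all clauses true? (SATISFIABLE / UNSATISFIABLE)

G = True:
  B = True:
    propagation gives A=False; an empty clause results — contradiction.
  B = False:
    propagation gives E=False, D=True; an empty clause results — contradiction.
G = False:
  propagation gives C=True, A=False, E=True, F=True; an empty clause results — contradiction.
Every branch closes, so no satisfying assignment exists.

UNSATISFIABLE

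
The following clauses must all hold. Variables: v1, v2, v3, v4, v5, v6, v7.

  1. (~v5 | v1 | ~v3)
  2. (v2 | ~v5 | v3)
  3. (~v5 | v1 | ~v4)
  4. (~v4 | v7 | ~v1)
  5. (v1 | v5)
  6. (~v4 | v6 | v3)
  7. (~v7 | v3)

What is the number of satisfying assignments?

Case analysis on v1 and v3:
  v1=1, v3=1: v2, v5, v6 free; 3 ways for (v4,v7) × 2^3 = 24.
  v1=1, v3=0: v6 free; 3 ways for (v2,v4,v5,v7) × 2^1 = 6.
  v1=0, v3=1: a clause becomes empty — 0.
  v1=0, v3=0: remaining (v2,v4,v5,v6,v7) ∈ {(1,0,1,0,0); (1,0,1,1,0)} — 2.
Total: 24 + 6 + 0 + 2 = 32.

32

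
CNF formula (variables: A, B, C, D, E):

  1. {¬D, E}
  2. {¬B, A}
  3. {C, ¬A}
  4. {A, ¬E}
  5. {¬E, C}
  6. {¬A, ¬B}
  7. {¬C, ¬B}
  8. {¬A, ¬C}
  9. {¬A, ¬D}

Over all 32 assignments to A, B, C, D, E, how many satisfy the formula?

The models are:
  A=F B=F C=F D=F E=F
  A=F B=F C=T D=F E=F
That's 2 in total.

2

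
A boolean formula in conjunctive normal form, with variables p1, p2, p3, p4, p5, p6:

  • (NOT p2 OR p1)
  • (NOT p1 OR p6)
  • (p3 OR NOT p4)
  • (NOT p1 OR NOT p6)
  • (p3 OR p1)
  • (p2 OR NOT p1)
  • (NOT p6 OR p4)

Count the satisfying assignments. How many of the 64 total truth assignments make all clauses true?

Satisfying assignments:
  p1=F p2=F p3=T p4=F p5=F p6=F
  p1=F p2=F p3=T p4=F p5=T p6=F
  p1=F p2=F p3=T p4=T p5=F p6=F
  p1=F p2=F p3=T p4=T p5=F p6=T
  p1=F p2=F p3=T p4=T p5=T p6=F
  p1=F p2=F p3=T p4=T p5=T p6=T
That's 6 in total.

6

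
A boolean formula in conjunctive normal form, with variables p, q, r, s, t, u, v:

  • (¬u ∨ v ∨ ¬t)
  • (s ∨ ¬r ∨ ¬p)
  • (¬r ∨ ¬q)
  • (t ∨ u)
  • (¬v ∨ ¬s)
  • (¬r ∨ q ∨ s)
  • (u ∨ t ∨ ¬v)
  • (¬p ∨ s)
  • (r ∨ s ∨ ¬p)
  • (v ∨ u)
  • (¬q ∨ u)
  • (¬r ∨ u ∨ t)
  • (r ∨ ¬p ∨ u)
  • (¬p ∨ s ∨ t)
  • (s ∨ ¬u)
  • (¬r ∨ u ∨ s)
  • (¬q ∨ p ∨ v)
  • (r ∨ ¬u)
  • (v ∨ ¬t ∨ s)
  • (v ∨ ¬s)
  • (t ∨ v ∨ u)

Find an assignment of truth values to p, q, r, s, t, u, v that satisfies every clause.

Try p = False.
For the remaining variables, q = False, r = False, s = False, t = True, u = False, v = True works.

p=F, q=F, r=F, s=F, t=T, u=F, v=T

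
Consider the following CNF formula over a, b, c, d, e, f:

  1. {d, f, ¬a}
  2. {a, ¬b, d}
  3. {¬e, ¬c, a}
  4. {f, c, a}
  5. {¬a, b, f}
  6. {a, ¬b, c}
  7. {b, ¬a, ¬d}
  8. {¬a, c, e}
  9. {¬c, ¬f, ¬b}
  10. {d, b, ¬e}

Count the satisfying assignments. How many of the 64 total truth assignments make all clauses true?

Case analysis on a and b:
  a=T, b=T: 5 of the 16 assignments to (c,d,e,f) work.
  a=T, b=F: remaining (c,d,e,f) ∈ {(T,F,F,T)} — 1.
  a=F, b=T: remaining (c,d,e,f) ∈ {(T,T,F,F)} — 1.
  a=F, b=F: 7 of the 16 assignments to (c,d,e,f) work.
Total: 5 + 1 + 1 + 7 = 14.

14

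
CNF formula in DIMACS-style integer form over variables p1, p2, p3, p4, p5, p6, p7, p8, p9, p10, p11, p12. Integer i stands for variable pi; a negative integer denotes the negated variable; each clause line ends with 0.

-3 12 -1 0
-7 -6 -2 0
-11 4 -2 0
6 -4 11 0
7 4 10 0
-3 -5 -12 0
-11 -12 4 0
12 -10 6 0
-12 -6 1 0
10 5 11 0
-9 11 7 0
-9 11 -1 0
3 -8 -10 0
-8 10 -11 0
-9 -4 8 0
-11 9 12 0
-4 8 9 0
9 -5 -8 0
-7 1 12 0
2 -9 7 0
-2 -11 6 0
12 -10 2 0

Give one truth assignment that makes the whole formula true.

p1=False, p2=False, p3=False, p4=False, p5=True, p6=False, p7=True, p8=False, p9=False, p10=False, p11=False, p12=True

Set p1 = False and propagate.
Try p2 = False.
Try p3 = False.
For the remaining variables, p4 = False, p5 = True, p6 = False, p7 = True, p8 = False, p9 = False, p10 = False, p11 = False, p12 = True works.
Check each clause:
  1. (~p3 \/ ~p1 \/ p12) — p12 is true.
  2. (~p2 \/ ~p6 \/ ~p7) — ~p6 is true.
  3. (~p11 \/ p4 \/ ~p2) — ~p11 is true.
  4. (p6 \/ ~p4 \/ p11) — ~p4 is true.
  5. (p7 \/ p4 \/ p10) — p7 is true.
  6. (~p5 \/ ~p3 \/ ~p12) — ~p3 is true.
  7. (~p12 \/ p4 \/ ~p11) — ~p11 is true.
  8. (p6 \/ ~p10 \/ p12) — p12 is true.
  9. (~p12 \/ ~p6 \/ p1) — ~p6 is true.
  10. (p11 \/ p10 \/ p5) — p5 is true.
  11. (p7 \/ p11 \/ ~p9) — p7 is true.
  12. (~p9 \/ ~p1 \/ p11) — ~p1 is true.
  13. (~p10 \/ ~p8 \/ p3) — ~p8 is true.
  14. (p10 \/ ~p11 \/ ~p8) — ~p8 is true.
  15. (~p9 \/ ~p4 \/ p8) — ~p4 is true.
  16. (p9 \/ p12 \/ ~p11) — p12 is true.
  17. (p9 \/ ~p4 \/ p8) — ~p4 is true.
  18. (p9 \/ ~p5 \/ ~p8) — ~p8 is true.
  19. (p12 \/ p1 \/ ~p7) — p12 is true.
  20. (p2 \/ p7 \/ ~p9) — p7 is true.
  21. (~p2 \/ ~p11 \/ p6) — ~p11 is true.
  22. (~p10 \/ p2 \/ p12) — p12 is true.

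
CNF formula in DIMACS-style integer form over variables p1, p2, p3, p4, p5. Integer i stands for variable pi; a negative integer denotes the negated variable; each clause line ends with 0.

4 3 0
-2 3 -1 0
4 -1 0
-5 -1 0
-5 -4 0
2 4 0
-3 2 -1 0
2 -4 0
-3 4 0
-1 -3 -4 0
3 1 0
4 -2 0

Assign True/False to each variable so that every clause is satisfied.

p1=False, p2=True, p3=True, p4=True, p5=False

Pure literal: p5 appears only negated; assign p5 = False.
Branch on p1: take p1 = False.
  then p3 is forced to True.
  then p4 is forced to True.
  then p2 is forced to True.
Every clause has at least one true literal under this assignment.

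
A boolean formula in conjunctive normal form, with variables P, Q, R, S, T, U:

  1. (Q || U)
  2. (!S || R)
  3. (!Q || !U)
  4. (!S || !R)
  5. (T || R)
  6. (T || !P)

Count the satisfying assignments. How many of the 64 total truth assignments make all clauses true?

Split on R, then Q.
  R=T, Q=T: remaining (P,S,T,U) ∈ {(F,F,F,F); (F,F,T,F); (T,F,T,F)} — 3.
  R=T, Q=F: remaining (P,S,T,U) ∈ {(F,F,F,T); (F,F,T,T); (T,F,T,T)} — 3.
  R=F, Q=T: remaining (P,S,T,U) ∈ {(F,F,T,F); (T,F,T,F)} — 2.
  R=F, Q=F: remaining (P,S,T,U) ∈ {(F,F,T,T); (T,F,T,T)} — 2.
Total: 3 + 3 + 2 + 2 = 10.

10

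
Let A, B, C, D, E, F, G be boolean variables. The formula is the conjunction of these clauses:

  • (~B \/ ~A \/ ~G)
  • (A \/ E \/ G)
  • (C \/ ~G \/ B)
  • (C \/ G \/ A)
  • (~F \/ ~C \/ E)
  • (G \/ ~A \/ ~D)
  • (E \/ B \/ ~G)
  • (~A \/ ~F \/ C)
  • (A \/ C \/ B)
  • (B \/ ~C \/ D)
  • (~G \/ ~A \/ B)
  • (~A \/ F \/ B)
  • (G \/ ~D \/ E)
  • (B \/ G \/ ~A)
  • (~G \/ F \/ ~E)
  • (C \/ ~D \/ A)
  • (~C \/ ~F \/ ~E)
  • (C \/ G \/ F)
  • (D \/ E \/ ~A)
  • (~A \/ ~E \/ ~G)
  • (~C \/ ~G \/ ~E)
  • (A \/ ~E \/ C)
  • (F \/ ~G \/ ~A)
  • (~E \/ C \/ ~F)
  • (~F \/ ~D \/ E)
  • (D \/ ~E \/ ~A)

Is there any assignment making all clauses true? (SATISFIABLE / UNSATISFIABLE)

SATISFIABLE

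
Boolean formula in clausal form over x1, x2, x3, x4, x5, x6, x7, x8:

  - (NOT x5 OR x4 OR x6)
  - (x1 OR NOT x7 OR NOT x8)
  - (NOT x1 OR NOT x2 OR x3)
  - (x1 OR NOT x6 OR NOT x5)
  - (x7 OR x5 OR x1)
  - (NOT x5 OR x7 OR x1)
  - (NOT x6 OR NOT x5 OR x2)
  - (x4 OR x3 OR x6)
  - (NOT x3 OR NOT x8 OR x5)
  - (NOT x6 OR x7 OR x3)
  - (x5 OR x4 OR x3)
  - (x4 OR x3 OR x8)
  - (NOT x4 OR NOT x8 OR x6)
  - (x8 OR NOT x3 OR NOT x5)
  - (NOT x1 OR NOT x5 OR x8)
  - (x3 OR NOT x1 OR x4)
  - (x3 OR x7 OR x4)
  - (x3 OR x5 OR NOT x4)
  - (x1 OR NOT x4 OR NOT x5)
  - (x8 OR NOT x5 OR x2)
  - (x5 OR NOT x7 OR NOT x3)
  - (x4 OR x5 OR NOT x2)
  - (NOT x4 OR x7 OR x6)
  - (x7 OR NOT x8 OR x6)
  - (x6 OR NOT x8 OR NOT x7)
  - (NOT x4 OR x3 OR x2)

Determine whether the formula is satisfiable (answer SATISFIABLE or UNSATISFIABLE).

SATISFIABLE

Try x1 = True.
Try x2 = False.
For the remaining variables, x3 = True, x4 = True, x5 = False, x6 = True, x7 = False, x8 = False works.
So x1=1, x2=0, x3=1, x4=1, x5=0, x6=1, x7=0, x8=0 is a satisfying assignment.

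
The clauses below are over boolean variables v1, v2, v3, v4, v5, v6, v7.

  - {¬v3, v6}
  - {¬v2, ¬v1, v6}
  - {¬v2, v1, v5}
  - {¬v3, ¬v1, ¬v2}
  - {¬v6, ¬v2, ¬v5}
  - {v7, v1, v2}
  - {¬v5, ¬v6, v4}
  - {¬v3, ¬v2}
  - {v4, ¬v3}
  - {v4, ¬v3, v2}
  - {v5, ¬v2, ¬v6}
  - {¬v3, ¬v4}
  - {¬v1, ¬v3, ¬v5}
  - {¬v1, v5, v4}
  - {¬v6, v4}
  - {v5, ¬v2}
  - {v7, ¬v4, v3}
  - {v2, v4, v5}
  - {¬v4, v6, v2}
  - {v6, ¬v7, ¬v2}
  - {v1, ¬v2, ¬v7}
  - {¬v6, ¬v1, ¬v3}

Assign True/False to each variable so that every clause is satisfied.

Set v1 = True and propagate.
Branch on v2: take v2 = False.
The remaining clauses are satisfied by v3 = False, v4 = True, v5 = True, v6 = True, v7 = True.
Every clause has at least one true literal under this assignment.

v1 = 1, v2 = 0, v3 = 0, v4 = 1, v5 = 1, v6 = 1, v7 = 1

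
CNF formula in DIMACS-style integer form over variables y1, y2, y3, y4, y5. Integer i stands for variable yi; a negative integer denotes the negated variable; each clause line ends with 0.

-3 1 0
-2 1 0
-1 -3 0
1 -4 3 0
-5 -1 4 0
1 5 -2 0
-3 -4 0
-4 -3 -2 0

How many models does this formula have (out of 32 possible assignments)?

8

Case analysis on y1 and y3:
  y1=T, y3=T: a clause becomes empty — 0.
  y1=T, y3=F: y2 free; 3 ways for (y4,y5) × 2^1 = 6.
  y1=F, y3=T: a clause becomes empty — 0.
  y1=F, y3=F: remaining (y2,y4,y5) ∈ {(F,F,F); (F,F,T)} — 2.
Total: 0 + 6 + 0 + 2 = 8.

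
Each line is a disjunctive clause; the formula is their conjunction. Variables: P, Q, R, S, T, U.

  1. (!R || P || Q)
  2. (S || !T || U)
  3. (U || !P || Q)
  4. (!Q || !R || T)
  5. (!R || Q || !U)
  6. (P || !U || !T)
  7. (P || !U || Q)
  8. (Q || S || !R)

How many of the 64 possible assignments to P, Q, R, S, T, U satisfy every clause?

Case analysis on Q and U:
  Q=T, U=T: S free; 4 ways for (P,R,T) × 2^1 = 8.
  Q=T, U=F: P free; 4 ways for (R,S,T) × 2^1 = 8.
  Q=F, U=T: remaining (P,R,S,T) ∈ {(T,F,F,F); (T,F,F,T); (T,F,T,F); (T,F,T,T)} — 4.
  Q=F, U=F: remaining (P,R,S,T) ∈ {(F,F,F,F); (F,F,T,F); (F,F,T,T)} — 3.
Total: 8 + 8 + 4 + 3 = 23.

23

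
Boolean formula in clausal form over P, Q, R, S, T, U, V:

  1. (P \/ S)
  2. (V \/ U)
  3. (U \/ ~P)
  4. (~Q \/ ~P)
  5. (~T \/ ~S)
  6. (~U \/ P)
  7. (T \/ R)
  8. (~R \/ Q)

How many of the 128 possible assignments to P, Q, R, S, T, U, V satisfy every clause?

Satisfying assignments:
  P=0 Q=1 R=1 S=1 T=0 U=0 V=1
  P=1 Q=0 R=0 S=0 T=1 U=1 V=0
  P=1 Q=0 R=0 S=0 T=1 U=1 V=1
Count: 3.

3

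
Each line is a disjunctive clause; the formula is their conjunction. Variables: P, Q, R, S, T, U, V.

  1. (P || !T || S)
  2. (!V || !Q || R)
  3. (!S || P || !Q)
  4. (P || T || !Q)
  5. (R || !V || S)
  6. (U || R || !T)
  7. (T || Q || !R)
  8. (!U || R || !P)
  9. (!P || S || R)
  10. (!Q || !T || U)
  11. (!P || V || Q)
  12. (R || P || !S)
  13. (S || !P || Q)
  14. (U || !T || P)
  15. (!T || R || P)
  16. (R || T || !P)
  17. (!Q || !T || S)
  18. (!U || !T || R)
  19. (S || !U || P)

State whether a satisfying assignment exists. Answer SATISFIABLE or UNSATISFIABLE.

SATISFIABLE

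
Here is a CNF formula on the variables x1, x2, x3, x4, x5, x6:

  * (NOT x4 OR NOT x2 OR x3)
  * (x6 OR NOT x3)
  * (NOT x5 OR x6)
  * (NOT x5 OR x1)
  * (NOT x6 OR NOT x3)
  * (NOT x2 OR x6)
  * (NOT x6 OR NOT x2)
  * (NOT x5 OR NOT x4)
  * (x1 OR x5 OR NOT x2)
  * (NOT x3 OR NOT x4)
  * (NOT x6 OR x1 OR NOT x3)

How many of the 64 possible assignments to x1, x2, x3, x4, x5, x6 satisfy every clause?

9

Split on x6, then x3.
  x6=T, x3=T: a clause becomes empty — 0.
  x6=T, x3=F: 5 of the 16 assignments to (x1,x2,x4,x5) work.
  x6=F, x3=T: a clause becomes empty — 0.
  x6=F, x3=F: remaining (x1,x2,x4,x5) ∈ {(F,F,F,F); (F,F,T,F); (T,F,F,F); (T,F,T,F)} — 4.
Total: 0 + 5 + 0 + 4 = 9.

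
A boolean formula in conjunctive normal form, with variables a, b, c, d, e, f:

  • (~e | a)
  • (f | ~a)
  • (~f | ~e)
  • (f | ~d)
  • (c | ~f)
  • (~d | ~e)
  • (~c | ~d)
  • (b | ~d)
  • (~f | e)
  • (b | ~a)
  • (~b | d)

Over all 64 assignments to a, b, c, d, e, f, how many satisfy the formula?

The models are:
  a=F b=F c=F d=F e=F f=F
  a=F b=F c=T d=F e=F f=F
Count: 2.

2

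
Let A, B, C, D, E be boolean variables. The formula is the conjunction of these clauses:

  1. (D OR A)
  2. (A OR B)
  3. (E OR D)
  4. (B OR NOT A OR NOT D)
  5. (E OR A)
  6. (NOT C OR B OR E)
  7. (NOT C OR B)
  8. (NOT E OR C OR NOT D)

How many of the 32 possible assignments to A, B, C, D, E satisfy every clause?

Case analysis on A and B:
  A=1, B=1: 5 of the 8 assignments to (C,D,E) work.
  A=1, B=0: remaining (C,D,E) ∈ {(0,0,1)} — 1.
  A=0, B=1: remaining (C,D,E) ∈ {(1,1,1)} — 1.
  A=0, B=0: a clause becomes empty — 0.
Total: 5 + 1 + 1 + 0 = 7.

7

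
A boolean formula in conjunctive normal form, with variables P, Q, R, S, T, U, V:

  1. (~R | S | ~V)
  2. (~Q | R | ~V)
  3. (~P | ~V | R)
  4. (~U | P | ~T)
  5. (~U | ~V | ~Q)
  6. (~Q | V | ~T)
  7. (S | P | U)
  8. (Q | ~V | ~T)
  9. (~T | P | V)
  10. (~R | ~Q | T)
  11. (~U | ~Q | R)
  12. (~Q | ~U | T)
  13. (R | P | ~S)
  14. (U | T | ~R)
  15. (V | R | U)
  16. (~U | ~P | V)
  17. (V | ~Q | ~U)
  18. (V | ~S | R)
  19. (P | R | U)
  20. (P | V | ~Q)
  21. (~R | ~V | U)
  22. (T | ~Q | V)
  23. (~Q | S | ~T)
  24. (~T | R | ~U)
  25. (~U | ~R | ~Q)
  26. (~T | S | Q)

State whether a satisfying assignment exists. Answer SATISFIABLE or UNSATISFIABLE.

SATISFIABLE

Try P = True.
Branch on Q: take Q = False.
For the remaining variables, R = True, S = True, T = True, U = False, V = False works.
Every clause has at least one true literal under this assignment.
So P=1, Q=0, R=1, S=1, T=1, U=0, V=0 is a satisfying assignment.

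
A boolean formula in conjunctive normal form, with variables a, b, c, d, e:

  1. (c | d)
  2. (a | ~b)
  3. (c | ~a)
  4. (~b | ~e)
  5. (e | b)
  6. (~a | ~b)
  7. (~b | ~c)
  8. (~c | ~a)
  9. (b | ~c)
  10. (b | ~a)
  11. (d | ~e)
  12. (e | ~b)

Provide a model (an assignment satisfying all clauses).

a = False  b = False  c = False  d = True  e = True

Pure literal: d appears only positively; assign d = True.
Set a = False and propagate.
  then b is forced to False.
  then e is forced to True.
  then c is forced to False.
Check each clause:
  1. (c | d) — d is true.
  2. (a | ~b) — ~b is true.
  3. (c | ~a) — ~a is true.
  4. (~e | ~b) — ~b is true.
  5. (e | b) — e is true.
  6. (~b | ~a) — ~a is true.
  7. (~b | ~c) — ~c is true.
  8. (~c | ~a) — ~c is true.
  9. (b | ~c) — ~c is true.
  10. (~a | b) — ~a is true.
  11. (d | ~e) — d is true.
  12. (e | ~b) — e is true.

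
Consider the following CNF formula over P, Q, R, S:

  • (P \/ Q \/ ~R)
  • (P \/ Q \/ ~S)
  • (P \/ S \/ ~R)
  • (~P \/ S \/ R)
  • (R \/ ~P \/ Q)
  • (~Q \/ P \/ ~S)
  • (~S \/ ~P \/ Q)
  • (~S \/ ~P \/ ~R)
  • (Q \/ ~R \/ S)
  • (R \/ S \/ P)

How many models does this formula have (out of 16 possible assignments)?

2

Satisfying assignments:
  P=1 Q=1 R=0 S=1
  P=1 Q=1 R=1 S=0
That's 2 in total.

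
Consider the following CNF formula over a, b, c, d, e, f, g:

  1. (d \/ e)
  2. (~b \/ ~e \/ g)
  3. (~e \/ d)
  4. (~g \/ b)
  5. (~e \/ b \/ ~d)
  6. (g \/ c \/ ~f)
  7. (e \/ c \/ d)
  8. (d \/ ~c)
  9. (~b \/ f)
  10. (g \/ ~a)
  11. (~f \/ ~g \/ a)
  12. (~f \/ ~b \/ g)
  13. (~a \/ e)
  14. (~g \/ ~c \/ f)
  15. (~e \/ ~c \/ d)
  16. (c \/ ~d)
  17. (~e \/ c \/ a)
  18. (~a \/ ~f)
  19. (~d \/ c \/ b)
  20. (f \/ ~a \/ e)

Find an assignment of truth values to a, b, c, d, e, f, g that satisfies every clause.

Set a = False and propagate.
Branch on b: take b = False.
  then g is forced to False.
The remaining clauses are satisfied by c = True, d = True, e = False, f = True.

a = F, b = F, c = T, d = T, e = F, f = T, g = F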